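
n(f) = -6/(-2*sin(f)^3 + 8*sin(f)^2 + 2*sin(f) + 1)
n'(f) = -6*(6*sin(f)^2*cos(f) - 16*sin(f)*cos(f) - 2*cos(f))/(-2*sin(f)^3 + 8*sin(f)^2 + 2*sin(f) + 1)^2 = 12*(16*sin(2*f) + cos(f) + 3*cos(3*f))/(-sin(f) - sin(3*f) + 8*cos(2*f) - 10)^2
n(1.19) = -0.74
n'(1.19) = 0.39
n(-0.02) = -6.23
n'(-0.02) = 10.85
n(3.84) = -1.69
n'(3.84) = 3.92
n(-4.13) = -0.85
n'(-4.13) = -0.73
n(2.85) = -2.74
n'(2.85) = -7.32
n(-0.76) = -1.47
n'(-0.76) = -3.11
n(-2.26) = -1.17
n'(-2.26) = 2.01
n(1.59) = -0.67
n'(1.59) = -0.02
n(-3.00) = -6.80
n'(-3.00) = 2.88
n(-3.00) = -6.80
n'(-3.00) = 2.88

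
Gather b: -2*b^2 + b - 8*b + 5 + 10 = -2*b^2 - 7*b + 15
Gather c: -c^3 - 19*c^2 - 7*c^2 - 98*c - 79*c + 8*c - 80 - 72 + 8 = -c^3 - 26*c^2 - 169*c - 144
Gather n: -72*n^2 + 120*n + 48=-72*n^2 + 120*n + 48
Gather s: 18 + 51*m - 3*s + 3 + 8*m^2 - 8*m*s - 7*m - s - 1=8*m^2 + 44*m + s*(-8*m - 4) + 20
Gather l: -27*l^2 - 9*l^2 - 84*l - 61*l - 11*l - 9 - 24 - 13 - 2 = -36*l^2 - 156*l - 48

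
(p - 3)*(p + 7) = p^2 + 4*p - 21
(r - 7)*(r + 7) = r^2 - 49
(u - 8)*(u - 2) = u^2 - 10*u + 16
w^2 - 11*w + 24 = (w - 8)*(w - 3)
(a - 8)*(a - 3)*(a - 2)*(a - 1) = a^4 - 14*a^3 + 59*a^2 - 94*a + 48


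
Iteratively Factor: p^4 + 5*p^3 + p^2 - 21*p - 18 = (p + 1)*(p^3 + 4*p^2 - 3*p - 18) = (p - 2)*(p + 1)*(p^2 + 6*p + 9) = (p - 2)*(p + 1)*(p + 3)*(p + 3)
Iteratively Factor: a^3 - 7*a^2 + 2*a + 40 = (a - 4)*(a^2 - 3*a - 10) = (a - 4)*(a + 2)*(a - 5)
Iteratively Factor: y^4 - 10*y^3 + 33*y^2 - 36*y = (y)*(y^3 - 10*y^2 + 33*y - 36) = y*(y - 3)*(y^2 - 7*y + 12) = y*(y - 3)^2*(y - 4)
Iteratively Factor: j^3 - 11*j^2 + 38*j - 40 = (j - 5)*(j^2 - 6*j + 8) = (j - 5)*(j - 4)*(j - 2)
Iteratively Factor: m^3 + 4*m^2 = (m)*(m^2 + 4*m) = m*(m + 4)*(m)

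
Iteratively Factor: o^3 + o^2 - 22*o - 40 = (o + 2)*(o^2 - o - 20) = (o - 5)*(o + 2)*(o + 4)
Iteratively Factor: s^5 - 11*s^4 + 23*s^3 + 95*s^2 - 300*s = (s)*(s^4 - 11*s^3 + 23*s^2 + 95*s - 300) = s*(s + 3)*(s^3 - 14*s^2 + 65*s - 100) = s*(s - 4)*(s + 3)*(s^2 - 10*s + 25) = s*(s - 5)*(s - 4)*(s + 3)*(s - 5)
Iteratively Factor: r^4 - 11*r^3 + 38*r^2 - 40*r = (r)*(r^3 - 11*r^2 + 38*r - 40) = r*(r - 5)*(r^2 - 6*r + 8) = r*(r - 5)*(r - 2)*(r - 4)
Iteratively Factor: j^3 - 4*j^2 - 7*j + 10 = (j + 2)*(j^2 - 6*j + 5) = (j - 5)*(j + 2)*(j - 1)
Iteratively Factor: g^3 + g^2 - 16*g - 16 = (g + 4)*(g^2 - 3*g - 4) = (g + 1)*(g + 4)*(g - 4)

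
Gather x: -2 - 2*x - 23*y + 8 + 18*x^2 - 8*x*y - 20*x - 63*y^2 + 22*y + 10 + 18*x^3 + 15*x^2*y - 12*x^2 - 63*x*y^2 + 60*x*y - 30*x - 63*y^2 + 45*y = 18*x^3 + x^2*(15*y + 6) + x*(-63*y^2 + 52*y - 52) - 126*y^2 + 44*y + 16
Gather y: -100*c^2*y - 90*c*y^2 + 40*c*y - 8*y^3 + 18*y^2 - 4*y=-8*y^3 + y^2*(18 - 90*c) + y*(-100*c^2 + 40*c - 4)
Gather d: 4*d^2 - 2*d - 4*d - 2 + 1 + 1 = 4*d^2 - 6*d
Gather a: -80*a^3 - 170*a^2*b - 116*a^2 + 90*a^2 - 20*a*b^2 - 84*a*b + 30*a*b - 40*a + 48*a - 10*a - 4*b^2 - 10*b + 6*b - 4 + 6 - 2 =-80*a^3 + a^2*(-170*b - 26) + a*(-20*b^2 - 54*b - 2) - 4*b^2 - 4*b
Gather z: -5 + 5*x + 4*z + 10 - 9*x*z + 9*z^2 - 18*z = 5*x + 9*z^2 + z*(-9*x - 14) + 5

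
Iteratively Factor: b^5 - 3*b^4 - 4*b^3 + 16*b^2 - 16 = (b + 2)*(b^4 - 5*b^3 + 6*b^2 + 4*b - 8) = (b - 2)*(b + 2)*(b^3 - 3*b^2 + 4) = (b - 2)*(b + 1)*(b + 2)*(b^2 - 4*b + 4) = (b - 2)^2*(b + 1)*(b + 2)*(b - 2)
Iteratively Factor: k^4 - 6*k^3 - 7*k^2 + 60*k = (k + 3)*(k^3 - 9*k^2 + 20*k) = k*(k + 3)*(k^2 - 9*k + 20) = k*(k - 5)*(k + 3)*(k - 4)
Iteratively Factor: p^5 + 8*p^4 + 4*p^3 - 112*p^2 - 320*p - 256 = (p + 2)*(p^4 + 6*p^3 - 8*p^2 - 96*p - 128) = (p + 2)*(p + 4)*(p^3 + 2*p^2 - 16*p - 32) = (p + 2)^2*(p + 4)*(p^2 - 16) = (p + 2)^2*(p + 4)^2*(p - 4)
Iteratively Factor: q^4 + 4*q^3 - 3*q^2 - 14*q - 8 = (q + 1)*(q^3 + 3*q^2 - 6*q - 8) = (q + 1)*(q + 4)*(q^2 - q - 2) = (q + 1)^2*(q + 4)*(q - 2)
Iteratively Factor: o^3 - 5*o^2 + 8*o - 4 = (o - 1)*(o^2 - 4*o + 4) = (o - 2)*(o - 1)*(o - 2)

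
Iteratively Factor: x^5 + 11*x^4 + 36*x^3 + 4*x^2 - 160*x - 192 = (x + 2)*(x^4 + 9*x^3 + 18*x^2 - 32*x - 96) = (x + 2)*(x + 4)*(x^3 + 5*x^2 - 2*x - 24) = (x + 2)*(x + 3)*(x + 4)*(x^2 + 2*x - 8) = (x + 2)*(x + 3)*(x + 4)^2*(x - 2)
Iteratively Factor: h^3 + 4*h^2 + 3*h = (h + 3)*(h^2 + h) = (h + 1)*(h + 3)*(h)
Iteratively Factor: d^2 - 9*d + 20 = (d - 5)*(d - 4)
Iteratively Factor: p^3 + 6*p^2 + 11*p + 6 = (p + 2)*(p^2 + 4*p + 3) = (p + 1)*(p + 2)*(p + 3)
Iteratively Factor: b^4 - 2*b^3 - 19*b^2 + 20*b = (b + 4)*(b^3 - 6*b^2 + 5*b) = (b - 5)*(b + 4)*(b^2 - b) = (b - 5)*(b - 1)*(b + 4)*(b)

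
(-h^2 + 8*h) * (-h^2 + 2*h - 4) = h^4 - 10*h^3 + 20*h^2 - 32*h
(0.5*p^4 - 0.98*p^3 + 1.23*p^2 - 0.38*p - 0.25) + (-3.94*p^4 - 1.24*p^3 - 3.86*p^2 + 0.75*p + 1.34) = -3.44*p^4 - 2.22*p^3 - 2.63*p^2 + 0.37*p + 1.09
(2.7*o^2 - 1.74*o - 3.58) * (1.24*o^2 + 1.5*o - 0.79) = 3.348*o^4 + 1.8924*o^3 - 9.1822*o^2 - 3.9954*o + 2.8282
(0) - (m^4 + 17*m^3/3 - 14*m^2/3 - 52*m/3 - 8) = -m^4 - 17*m^3/3 + 14*m^2/3 + 52*m/3 + 8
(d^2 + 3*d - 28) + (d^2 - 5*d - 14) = 2*d^2 - 2*d - 42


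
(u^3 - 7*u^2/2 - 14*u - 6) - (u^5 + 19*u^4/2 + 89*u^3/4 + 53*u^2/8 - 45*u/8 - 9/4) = -u^5 - 19*u^4/2 - 85*u^3/4 - 81*u^2/8 - 67*u/8 - 15/4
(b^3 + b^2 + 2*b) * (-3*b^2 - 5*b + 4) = -3*b^5 - 8*b^4 - 7*b^3 - 6*b^2 + 8*b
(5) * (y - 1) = 5*y - 5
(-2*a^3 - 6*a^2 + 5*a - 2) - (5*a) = -2*a^3 - 6*a^2 - 2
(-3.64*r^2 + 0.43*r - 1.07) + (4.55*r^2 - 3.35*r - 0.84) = 0.91*r^2 - 2.92*r - 1.91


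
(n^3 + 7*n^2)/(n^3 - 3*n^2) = (n + 7)/(n - 3)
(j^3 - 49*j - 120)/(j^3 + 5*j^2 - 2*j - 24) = (j^2 - 3*j - 40)/(j^2 + 2*j - 8)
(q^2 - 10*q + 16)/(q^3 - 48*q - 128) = (q - 2)/(q^2 + 8*q + 16)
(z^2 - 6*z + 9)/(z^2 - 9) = (z - 3)/(z + 3)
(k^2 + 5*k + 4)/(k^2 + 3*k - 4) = (k + 1)/(k - 1)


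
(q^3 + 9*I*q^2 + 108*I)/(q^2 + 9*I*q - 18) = (q^2 + 3*I*q + 18)/(q + 3*I)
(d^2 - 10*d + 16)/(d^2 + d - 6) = (d - 8)/(d + 3)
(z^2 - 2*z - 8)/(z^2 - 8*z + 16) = (z + 2)/(z - 4)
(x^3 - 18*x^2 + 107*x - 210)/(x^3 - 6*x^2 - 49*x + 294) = (x - 5)/(x + 7)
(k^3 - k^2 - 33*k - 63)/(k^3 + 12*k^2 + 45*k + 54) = (k - 7)/(k + 6)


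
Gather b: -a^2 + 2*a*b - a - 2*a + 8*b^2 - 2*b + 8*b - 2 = -a^2 - 3*a + 8*b^2 + b*(2*a + 6) - 2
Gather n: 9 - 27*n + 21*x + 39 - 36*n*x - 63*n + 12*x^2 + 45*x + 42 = n*(-36*x - 90) + 12*x^2 + 66*x + 90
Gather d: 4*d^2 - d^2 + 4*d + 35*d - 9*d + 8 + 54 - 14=3*d^2 + 30*d + 48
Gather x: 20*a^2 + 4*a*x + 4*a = 20*a^2 + 4*a*x + 4*a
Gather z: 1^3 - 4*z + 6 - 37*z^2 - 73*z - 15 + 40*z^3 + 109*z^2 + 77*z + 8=40*z^3 + 72*z^2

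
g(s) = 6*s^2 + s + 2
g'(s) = 12*s + 1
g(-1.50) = 14.00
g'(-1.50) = -17.00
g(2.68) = 47.77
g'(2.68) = 33.16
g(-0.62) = 3.69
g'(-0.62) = -6.44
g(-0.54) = 3.21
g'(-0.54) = -5.48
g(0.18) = 2.37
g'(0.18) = 3.16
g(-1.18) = 9.17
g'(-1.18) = -13.16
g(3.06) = 61.24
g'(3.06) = 37.72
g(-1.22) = 9.71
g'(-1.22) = -13.64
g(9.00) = 497.00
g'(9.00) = 109.00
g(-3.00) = 53.00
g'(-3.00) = -35.00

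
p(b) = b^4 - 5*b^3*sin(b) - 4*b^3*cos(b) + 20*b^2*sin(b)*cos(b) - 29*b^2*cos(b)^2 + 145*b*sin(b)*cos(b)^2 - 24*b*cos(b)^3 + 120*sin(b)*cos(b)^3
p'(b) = 4*b^3*sin(b) - 5*b^3*cos(b) + 4*b^3 - 20*b^2*sin(b)^2 + 58*b^2*sin(b)*cos(b) - 15*b^2*sin(b) + 20*b^2*cos(b)^2 - 12*b^2*cos(b) - 290*b*sin(b)^2*cos(b) + 72*b*sin(b)*cos(b)^2 + 40*b*sin(b)*cos(b) + 145*b*cos(b)^3 - 58*b*cos(b)^2 - 360*sin(b)^2*cos(b)^2 + 145*sin(b)*cos(b)^2 + 120*cos(b)^4 - 24*cos(b)^3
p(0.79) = 57.95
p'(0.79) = -38.49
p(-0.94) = 5.09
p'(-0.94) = -3.56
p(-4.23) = 118.55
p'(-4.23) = -1861.29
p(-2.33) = 54.65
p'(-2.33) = 33.81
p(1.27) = 13.04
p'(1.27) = -111.53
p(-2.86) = -155.65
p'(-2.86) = 755.46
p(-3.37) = -544.18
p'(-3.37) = 488.22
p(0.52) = 54.69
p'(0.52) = 61.83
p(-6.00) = 1591.07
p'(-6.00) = 131.30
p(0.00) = 0.00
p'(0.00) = 96.00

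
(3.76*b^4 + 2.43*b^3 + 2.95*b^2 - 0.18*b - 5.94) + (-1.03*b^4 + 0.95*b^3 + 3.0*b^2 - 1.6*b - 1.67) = 2.73*b^4 + 3.38*b^3 + 5.95*b^2 - 1.78*b - 7.61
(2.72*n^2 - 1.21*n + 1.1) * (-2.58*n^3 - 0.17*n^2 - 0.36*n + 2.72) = -7.0176*n^5 + 2.6594*n^4 - 3.6115*n^3 + 7.647*n^2 - 3.6872*n + 2.992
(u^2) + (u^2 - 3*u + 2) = 2*u^2 - 3*u + 2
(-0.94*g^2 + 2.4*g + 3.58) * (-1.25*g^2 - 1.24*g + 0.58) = 1.175*g^4 - 1.8344*g^3 - 7.9962*g^2 - 3.0472*g + 2.0764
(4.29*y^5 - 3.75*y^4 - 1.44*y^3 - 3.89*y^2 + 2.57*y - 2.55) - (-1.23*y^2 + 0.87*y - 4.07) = 4.29*y^5 - 3.75*y^4 - 1.44*y^3 - 2.66*y^2 + 1.7*y + 1.52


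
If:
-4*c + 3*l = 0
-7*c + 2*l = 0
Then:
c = 0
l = 0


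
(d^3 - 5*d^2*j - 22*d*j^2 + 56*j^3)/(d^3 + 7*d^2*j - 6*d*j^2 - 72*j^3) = (d^2 - 9*d*j + 14*j^2)/(d^2 + 3*d*j - 18*j^2)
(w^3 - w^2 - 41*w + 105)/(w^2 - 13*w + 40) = (w^2 + 4*w - 21)/(w - 8)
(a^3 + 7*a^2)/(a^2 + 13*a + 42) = a^2/(a + 6)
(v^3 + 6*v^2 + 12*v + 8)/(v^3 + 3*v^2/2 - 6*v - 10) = 2*(v + 2)/(2*v - 5)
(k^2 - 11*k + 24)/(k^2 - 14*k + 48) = (k - 3)/(k - 6)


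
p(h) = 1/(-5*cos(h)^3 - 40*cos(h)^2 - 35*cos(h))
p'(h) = (-15*sin(h)*cos(h)^2 - 80*sin(h)*cos(h) - 35*sin(h))/(-5*cos(h)^3 - 40*cos(h)^2 - 35*cos(h))^2 = (3*sin(h)^2 - 16*cos(h) - 10)*sin(h)/(5*(cos(h)^2 + 8*cos(h) + 7)^2*cos(h)^2)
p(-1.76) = 0.19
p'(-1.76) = 0.74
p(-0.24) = -0.01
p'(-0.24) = 0.01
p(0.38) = -0.01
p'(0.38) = -0.01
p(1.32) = -0.09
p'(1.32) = -0.43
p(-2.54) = 0.22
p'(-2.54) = -0.59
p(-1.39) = -0.13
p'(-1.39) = 0.85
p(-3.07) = 13.04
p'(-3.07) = -363.35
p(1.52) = -0.53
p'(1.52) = -11.04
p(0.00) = -0.01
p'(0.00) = 0.00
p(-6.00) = -0.01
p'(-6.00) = -0.00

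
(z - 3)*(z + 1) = z^2 - 2*z - 3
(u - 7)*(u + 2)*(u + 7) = u^3 + 2*u^2 - 49*u - 98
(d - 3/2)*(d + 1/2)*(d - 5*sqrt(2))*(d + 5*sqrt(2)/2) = d^4 - 5*sqrt(2)*d^3/2 - d^3 - 103*d^2/4 + 5*sqrt(2)*d^2/2 + 15*sqrt(2)*d/8 + 25*d + 75/4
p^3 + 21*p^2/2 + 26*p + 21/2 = (p + 1/2)*(p + 3)*(p + 7)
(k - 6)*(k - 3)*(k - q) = k^3 - k^2*q - 9*k^2 + 9*k*q + 18*k - 18*q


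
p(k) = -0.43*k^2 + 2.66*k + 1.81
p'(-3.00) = 5.24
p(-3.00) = -10.04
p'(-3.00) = 5.24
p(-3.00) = -10.04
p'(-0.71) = 3.27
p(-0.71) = -0.30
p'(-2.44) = 4.76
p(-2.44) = -7.24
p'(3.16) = -0.06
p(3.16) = 5.92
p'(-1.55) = 3.99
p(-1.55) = -3.35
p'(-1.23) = 3.72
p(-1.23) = -2.11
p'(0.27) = 2.43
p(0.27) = 2.50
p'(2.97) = 0.11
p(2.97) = 5.92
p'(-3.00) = 5.24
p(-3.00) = -10.04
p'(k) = 2.66 - 0.86*k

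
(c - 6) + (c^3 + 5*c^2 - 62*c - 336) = c^3 + 5*c^2 - 61*c - 342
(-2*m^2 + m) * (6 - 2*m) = 4*m^3 - 14*m^2 + 6*m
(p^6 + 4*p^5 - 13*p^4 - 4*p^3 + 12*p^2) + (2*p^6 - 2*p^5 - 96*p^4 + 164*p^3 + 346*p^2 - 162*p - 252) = 3*p^6 + 2*p^5 - 109*p^4 + 160*p^3 + 358*p^2 - 162*p - 252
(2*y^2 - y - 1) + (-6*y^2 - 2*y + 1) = -4*y^2 - 3*y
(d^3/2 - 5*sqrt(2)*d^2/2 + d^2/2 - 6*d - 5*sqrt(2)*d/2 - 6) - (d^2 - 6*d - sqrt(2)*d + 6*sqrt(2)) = d^3/2 - 5*sqrt(2)*d^2/2 - d^2/2 - 3*sqrt(2)*d/2 - 6*sqrt(2) - 6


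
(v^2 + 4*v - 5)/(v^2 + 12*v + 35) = (v - 1)/(v + 7)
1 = 1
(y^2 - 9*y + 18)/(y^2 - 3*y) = (y - 6)/y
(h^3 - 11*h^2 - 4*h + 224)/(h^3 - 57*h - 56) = (h^2 - 3*h - 28)/(h^2 + 8*h + 7)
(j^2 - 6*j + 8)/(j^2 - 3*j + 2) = (j - 4)/(j - 1)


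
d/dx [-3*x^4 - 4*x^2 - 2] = -12*x^3 - 8*x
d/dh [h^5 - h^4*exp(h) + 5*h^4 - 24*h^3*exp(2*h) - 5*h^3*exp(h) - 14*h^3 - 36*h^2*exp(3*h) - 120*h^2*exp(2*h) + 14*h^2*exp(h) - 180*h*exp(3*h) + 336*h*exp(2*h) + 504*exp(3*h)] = -h^4*exp(h) + 5*h^4 - 48*h^3*exp(2*h) - 9*h^3*exp(h) + 20*h^3 - 108*h^2*exp(3*h) - 312*h^2*exp(2*h) - h^2*exp(h) - 42*h^2 - 612*h*exp(3*h) + 432*h*exp(2*h) + 28*h*exp(h) + 1332*exp(3*h) + 336*exp(2*h)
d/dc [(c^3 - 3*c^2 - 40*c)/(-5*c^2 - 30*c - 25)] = (-c^2 - 2*c + 8)/(5*(c^2 + 2*c + 1))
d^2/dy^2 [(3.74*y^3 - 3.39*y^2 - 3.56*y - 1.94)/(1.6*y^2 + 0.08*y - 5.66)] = (1.4210854715202e-14*y^5 + 50.427392*y^3 - 224.158272*y^2 + 523.952784*y - 255.587416)/(4.096*y^6 + 0.6144*y^5 - 43.43808*y^4 - 4.346368*y^3 + 153.662208*y^2 + 7.688544*y - 181.321496)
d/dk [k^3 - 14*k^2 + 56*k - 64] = 3*k^2 - 28*k + 56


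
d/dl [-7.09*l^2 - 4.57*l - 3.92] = -14.18*l - 4.57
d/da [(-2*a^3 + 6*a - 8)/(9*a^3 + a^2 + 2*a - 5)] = 2*(-a^4 - 58*a^3 + 120*a^2 + 8*a - 7)/(81*a^6 + 18*a^5 + 37*a^4 - 86*a^3 - 6*a^2 - 20*a + 25)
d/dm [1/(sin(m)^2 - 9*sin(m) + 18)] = (9 - 2*sin(m))*cos(m)/(sin(m)^2 - 9*sin(m) + 18)^2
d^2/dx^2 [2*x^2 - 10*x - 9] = 4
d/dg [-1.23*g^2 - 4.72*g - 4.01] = -2.46*g - 4.72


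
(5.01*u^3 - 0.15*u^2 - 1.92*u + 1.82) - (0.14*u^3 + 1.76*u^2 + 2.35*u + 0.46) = 4.87*u^3 - 1.91*u^2 - 4.27*u + 1.36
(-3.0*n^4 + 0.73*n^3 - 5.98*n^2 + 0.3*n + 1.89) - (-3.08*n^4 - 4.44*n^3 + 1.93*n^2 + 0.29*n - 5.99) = 0.0800000000000001*n^4 + 5.17*n^3 - 7.91*n^2 + 0.01*n + 7.88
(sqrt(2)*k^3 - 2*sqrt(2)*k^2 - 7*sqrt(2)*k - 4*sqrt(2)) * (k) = sqrt(2)*k^4 - 2*sqrt(2)*k^3 - 7*sqrt(2)*k^2 - 4*sqrt(2)*k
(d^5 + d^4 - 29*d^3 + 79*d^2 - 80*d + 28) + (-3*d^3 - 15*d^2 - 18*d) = d^5 + d^4 - 32*d^3 + 64*d^2 - 98*d + 28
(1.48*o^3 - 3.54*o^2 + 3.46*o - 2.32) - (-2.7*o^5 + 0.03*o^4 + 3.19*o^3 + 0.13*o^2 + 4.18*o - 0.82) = 2.7*o^5 - 0.03*o^4 - 1.71*o^3 - 3.67*o^2 - 0.72*o - 1.5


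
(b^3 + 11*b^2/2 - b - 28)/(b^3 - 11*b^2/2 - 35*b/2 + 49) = (b + 4)/(b - 7)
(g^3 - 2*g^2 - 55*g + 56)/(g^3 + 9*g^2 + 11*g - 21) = (g - 8)/(g + 3)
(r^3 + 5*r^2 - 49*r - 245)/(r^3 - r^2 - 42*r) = (r^2 + 12*r + 35)/(r*(r + 6))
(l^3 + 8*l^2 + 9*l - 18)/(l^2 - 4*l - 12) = (-l^3 - 8*l^2 - 9*l + 18)/(-l^2 + 4*l + 12)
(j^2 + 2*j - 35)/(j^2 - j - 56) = (j - 5)/(j - 8)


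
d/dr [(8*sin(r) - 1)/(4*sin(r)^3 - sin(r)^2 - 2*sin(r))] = 2*(-32*sin(r)^3 + 10*sin(r)^2 - sin(r) - 1)*cos(r)/((sin(r) + 2*cos(2*r))^2*sin(r)^2)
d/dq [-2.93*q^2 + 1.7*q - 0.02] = 1.7 - 5.86*q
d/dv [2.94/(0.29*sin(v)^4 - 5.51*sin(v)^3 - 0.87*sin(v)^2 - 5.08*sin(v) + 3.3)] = (-3.4104*sin(v)^3 + 48.5982*sin(v)^2 + 5.1156*sin(v) + 14.9352)*cos(v)/(-0.29*sin(v)^4 + 5.51*sin(v)^3 + 0.87*sin(v)^2 + 5.08*sin(v) - 3.3)^2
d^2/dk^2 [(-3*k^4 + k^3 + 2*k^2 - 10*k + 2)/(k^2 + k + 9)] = 2*(-3*k^6 - 9*k^5 - 90*k^4 - 236*k^3 - 1479*k^2 + 519*k + 236)/(k^6 + 3*k^5 + 30*k^4 + 55*k^3 + 270*k^2 + 243*k + 729)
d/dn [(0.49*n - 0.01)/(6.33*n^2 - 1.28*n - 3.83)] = (-3.1017*n^2 + 0.1266*n - 1.8895)/(40.0689*n^4 - 16.2048*n^3 - 46.8494*n^2 + 9.8048*n + 14.6689)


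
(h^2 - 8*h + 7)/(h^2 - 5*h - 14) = (h - 1)/(h + 2)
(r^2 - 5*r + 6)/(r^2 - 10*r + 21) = (r - 2)/(r - 7)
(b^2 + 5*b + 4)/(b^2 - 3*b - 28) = (b + 1)/(b - 7)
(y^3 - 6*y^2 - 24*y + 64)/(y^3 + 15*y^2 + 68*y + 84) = (y^3 - 6*y^2 - 24*y + 64)/(y^3 + 15*y^2 + 68*y + 84)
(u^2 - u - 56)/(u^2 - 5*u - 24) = (u + 7)/(u + 3)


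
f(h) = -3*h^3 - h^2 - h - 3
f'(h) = -9*h^2 - 2*h - 1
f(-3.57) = 124.32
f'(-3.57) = -108.56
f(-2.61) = 46.14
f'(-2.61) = -57.09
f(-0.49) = -2.40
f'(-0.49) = -2.18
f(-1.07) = 0.60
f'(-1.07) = -9.16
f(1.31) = -12.77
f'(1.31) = -19.06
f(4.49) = -299.21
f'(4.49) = -191.42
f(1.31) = -12.77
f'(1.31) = -19.06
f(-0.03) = -2.97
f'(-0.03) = -0.95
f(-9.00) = 2112.00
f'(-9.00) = -712.00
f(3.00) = -96.00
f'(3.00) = -88.00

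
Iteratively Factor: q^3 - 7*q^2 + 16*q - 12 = (q - 2)*(q^2 - 5*q + 6) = (q - 3)*(q - 2)*(q - 2)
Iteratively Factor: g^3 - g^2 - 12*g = (g - 4)*(g^2 + 3*g) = g*(g - 4)*(g + 3)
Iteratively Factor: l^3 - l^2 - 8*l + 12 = (l + 3)*(l^2 - 4*l + 4) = (l - 2)*(l + 3)*(l - 2)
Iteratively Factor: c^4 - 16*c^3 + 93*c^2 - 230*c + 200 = (c - 2)*(c^3 - 14*c^2 + 65*c - 100) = (c - 5)*(c - 2)*(c^2 - 9*c + 20) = (c - 5)*(c - 4)*(c - 2)*(c - 5)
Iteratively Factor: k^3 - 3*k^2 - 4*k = (k)*(k^2 - 3*k - 4) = k*(k + 1)*(k - 4)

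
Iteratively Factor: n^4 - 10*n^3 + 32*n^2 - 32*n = (n)*(n^3 - 10*n^2 + 32*n - 32) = n*(n - 4)*(n^2 - 6*n + 8) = n*(n - 4)*(n - 2)*(n - 4)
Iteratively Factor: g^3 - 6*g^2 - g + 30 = (g + 2)*(g^2 - 8*g + 15) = (g - 5)*(g + 2)*(g - 3)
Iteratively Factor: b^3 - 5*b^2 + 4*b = (b - 1)*(b^2 - 4*b) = b*(b - 1)*(b - 4)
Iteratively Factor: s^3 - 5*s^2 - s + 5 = (s - 1)*(s^2 - 4*s - 5) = (s - 1)*(s + 1)*(s - 5)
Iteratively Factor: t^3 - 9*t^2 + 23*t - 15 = (t - 3)*(t^2 - 6*t + 5) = (t - 5)*(t - 3)*(t - 1)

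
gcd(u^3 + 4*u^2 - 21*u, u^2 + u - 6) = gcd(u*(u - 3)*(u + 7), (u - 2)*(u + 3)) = 1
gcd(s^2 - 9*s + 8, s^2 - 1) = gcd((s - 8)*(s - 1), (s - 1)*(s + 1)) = s - 1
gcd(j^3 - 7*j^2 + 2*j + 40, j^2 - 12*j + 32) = j - 4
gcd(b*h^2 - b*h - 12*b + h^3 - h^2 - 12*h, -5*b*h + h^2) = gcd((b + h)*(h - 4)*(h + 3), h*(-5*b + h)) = 1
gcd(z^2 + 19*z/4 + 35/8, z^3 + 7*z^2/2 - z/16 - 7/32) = z + 7/2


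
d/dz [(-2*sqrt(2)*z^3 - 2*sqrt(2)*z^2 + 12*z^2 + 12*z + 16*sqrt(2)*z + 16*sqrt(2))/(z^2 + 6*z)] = 2*(-sqrt(2)*z^4 - 12*sqrt(2)*z^3 - 14*sqrt(2)*z^2 + 30*z^2 - 16*sqrt(2)*z - 48*sqrt(2))/(z^2*(z^2 + 12*z + 36))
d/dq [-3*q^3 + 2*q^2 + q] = -9*q^2 + 4*q + 1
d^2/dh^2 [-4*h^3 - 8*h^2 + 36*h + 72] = -24*h - 16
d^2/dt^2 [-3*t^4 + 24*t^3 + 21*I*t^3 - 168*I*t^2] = -36*t^2 + t*(144 + 126*I) - 336*I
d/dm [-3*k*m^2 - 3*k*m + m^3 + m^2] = -6*k*m - 3*k + 3*m^2 + 2*m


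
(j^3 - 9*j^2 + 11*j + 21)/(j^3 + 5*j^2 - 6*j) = (j^3 - 9*j^2 + 11*j + 21)/(j*(j^2 + 5*j - 6))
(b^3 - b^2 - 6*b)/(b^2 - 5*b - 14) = b*(b - 3)/(b - 7)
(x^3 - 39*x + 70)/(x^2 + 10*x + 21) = (x^2 - 7*x + 10)/(x + 3)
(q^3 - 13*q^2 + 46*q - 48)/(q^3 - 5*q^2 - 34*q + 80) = (q - 3)/(q + 5)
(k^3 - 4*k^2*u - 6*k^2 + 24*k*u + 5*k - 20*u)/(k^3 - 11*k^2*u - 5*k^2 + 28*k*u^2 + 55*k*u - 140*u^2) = (1 - k)/(-k + 7*u)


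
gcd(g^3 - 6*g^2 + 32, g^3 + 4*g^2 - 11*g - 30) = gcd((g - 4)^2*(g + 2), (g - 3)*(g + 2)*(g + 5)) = g + 2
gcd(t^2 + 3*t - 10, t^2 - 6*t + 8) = t - 2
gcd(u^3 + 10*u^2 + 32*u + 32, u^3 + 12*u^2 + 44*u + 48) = u^2 + 6*u + 8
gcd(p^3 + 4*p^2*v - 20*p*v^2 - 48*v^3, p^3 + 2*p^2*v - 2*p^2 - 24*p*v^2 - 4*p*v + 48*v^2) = p^2 + 2*p*v - 24*v^2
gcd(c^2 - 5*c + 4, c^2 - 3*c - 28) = 1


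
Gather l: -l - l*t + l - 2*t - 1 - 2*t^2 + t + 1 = -l*t - 2*t^2 - t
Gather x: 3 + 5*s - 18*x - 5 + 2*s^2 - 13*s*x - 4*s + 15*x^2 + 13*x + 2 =2*s^2 + s + 15*x^2 + x*(-13*s - 5)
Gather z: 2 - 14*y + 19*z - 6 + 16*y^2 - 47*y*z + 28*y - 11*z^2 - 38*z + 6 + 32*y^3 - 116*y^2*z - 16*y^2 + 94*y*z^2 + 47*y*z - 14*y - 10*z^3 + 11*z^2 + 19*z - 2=32*y^3 - 116*y^2*z + 94*y*z^2 - 10*z^3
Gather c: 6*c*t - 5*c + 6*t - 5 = c*(6*t - 5) + 6*t - 5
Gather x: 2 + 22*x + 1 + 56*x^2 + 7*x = 56*x^2 + 29*x + 3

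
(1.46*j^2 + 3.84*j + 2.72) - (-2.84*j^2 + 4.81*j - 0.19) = 4.3*j^2 - 0.97*j + 2.91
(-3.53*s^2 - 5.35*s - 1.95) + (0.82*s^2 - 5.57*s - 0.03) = -2.71*s^2 - 10.92*s - 1.98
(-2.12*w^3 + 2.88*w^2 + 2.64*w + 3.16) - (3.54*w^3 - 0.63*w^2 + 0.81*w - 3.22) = -5.66*w^3 + 3.51*w^2 + 1.83*w + 6.38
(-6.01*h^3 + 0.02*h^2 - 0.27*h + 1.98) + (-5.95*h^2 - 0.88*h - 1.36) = -6.01*h^3 - 5.93*h^2 - 1.15*h + 0.62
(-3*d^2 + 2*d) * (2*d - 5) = -6*d^3 + 19*d^2 - 10*d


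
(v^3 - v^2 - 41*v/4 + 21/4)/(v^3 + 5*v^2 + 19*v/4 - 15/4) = (2*v - 7)/(2*v + 5)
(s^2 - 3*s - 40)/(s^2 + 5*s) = (s - 8)/s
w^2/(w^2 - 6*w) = w/(w - 6)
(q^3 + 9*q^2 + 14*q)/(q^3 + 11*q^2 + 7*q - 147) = q*(q + 2)/(q^2 + 4*q - 21)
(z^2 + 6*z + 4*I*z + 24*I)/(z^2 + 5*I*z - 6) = (z^2 + z*(6 + 4*I) + 24*I)/(z^2 + 5*I*z - 6)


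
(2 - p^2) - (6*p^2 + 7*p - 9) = -7*p^2 - 7*p + 11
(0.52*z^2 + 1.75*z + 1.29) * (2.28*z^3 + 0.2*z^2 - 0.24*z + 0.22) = 1.1856*z^5 + 4.094*z^4 + 3.1664*z^3 - 0.0476*z^2 + 0.0754*z + 0.2838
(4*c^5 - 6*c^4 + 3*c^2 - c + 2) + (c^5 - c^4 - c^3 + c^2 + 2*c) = 5*c^5 - 7*c^4 - c^3 + 4*c^2 + c + 2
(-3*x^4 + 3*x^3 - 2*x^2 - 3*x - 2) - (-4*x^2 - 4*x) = -3*x^4 + 3*x^3 + 2*x^2 + x - 2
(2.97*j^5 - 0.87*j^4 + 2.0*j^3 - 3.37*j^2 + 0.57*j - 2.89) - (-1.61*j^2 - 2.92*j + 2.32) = 2.97*j^5 - 0.87*j^4 + 2.0*j^3 - 1.76*j^2 + 3.49*j - 5.21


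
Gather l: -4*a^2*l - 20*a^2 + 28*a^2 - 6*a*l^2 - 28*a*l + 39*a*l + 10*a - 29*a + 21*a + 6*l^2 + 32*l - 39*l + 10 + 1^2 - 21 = 8*a^2 + 2*a + l^2*(6 - 6*a) + l*(-4*a^2 + 11*a - 7) - 10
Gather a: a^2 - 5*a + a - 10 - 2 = a^2 - 4*a - 12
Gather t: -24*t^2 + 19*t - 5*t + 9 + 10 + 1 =-24*t^2 + 14*t + 20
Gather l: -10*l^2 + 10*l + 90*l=-10*l^2 + 100*l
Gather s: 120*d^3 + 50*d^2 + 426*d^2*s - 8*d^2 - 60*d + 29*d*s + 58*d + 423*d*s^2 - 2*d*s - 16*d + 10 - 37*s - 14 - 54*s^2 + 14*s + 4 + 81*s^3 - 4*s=120*d^3 + 42*d^2 - 18*d + 81*s^3 + s^2*(423*d - 54) + s*(426*d^2 + 27*d - 27)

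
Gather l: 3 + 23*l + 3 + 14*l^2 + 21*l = 14*l^2 + 44*l + 6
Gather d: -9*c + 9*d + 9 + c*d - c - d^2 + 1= -10*c - d^2 + d*(c + 9) + 10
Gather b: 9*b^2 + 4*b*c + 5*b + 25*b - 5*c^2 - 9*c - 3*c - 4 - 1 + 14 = 9*b^2 + b*(4*c + 30) - 5*c^2 - 12*c + 9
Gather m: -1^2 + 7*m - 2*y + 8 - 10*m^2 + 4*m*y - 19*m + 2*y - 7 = -10*m^2 + m*(4*y - 12)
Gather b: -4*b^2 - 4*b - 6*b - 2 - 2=-4*b^2 - 10*b - 4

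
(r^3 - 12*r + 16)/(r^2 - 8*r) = (r^3 - 12*r + 16)/(r*(r - 8))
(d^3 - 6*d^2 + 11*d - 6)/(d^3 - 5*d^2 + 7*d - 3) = (d - 2)/(d - 1)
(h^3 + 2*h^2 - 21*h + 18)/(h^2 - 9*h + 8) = (h^2 + 3*h - 18)/(h - 8)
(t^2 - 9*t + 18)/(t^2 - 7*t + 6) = (t - 3)/(t - 1)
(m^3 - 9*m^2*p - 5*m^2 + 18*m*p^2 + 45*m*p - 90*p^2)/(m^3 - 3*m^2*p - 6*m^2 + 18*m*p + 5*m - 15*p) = (m - 6*p)/(m - 1)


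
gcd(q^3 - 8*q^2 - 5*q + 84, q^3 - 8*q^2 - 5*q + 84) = q^3 - 8*q^2 - 5*q + 84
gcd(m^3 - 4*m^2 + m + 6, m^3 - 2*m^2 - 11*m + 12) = 1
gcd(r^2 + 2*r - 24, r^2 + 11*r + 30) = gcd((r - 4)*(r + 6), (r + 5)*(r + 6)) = r + 6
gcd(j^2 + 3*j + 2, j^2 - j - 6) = j + 2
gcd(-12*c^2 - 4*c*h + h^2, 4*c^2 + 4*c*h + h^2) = 2*c + h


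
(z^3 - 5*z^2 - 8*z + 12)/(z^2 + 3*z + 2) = (z^2 - 7*z + 6)/(z + 1)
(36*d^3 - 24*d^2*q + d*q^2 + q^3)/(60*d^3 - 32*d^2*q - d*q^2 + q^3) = (-3*d + q)/(-5*d + q)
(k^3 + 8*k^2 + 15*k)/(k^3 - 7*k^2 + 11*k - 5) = k*(k^2 + 8*k + 15)/(k^3 - 7*k^2 + 11*k - 5)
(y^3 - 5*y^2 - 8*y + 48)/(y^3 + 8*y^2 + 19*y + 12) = (y^2 - 8*y + 16)/(y^2 + 5*y + 4)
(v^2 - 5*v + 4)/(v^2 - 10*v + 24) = (v - 1)/(v - 6)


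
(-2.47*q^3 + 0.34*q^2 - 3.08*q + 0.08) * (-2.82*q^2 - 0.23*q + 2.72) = 6.9654*q^5 - 0.3907*q^4 + 1.889*q^3 + 1.4076*q^2 - 8.396*q + 0.2176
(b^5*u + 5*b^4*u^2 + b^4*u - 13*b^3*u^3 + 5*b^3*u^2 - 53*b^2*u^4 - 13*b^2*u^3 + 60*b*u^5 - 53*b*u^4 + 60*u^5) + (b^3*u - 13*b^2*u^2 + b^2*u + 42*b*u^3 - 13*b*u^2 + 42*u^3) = b^5*u + 5*b^4*u^2 + b^4*u - 13*b^3*u^3 + 5*b^3*u^2 + b^3*u - 53*b^2*u^4 - 13*b^2*u^3 - 13*b^2*u^2 + b^2*u + 60*b*u^5 - 53*b*u^4 + 42*b*u^3 - 13*b*u^2 + 60*u^5 + 42*u^3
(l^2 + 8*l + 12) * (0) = 0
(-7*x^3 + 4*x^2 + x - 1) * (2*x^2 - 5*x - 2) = -14*x^5 + 43*x^4 - 4*x^3 - 15*x^2 + 3*x + 2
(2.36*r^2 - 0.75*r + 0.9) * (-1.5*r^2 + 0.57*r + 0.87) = -3.54*r^4 + 2.4702*r^3 + 0.2757*r^2 - 0.1395*r + 0.783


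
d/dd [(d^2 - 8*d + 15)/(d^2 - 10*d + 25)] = -2/(d^2 - 10*d + 25)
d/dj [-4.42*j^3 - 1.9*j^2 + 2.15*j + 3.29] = -13.26*j^2 - 3.8*j + 2.15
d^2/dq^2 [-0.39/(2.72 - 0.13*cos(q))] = (0.006591*sin(q)^2 - 0.137904*cos(q) + 0.006591)/(0.13*cos(q) - 2.72)^3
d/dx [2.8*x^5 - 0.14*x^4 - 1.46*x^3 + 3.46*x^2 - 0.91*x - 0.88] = 14.0*x^4 - 0.56*x^3 - 4.38*x^2 + 6.92*x - 0.91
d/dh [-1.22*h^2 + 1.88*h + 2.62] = 1.88 - 2.44*h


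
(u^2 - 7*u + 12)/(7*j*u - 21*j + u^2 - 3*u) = (u - 4)/(7*j + u)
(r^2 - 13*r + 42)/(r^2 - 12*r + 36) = (r - 7)/(r - 6)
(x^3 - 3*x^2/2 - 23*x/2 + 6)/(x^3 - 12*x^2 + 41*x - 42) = (2*x^3 - 3*x^2 - 23*x + 12)/(2*(x^3 - 12*x^2 + 41*x - 42))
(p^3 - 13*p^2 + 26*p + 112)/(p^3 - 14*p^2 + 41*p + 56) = (p + 2)/(p + 1)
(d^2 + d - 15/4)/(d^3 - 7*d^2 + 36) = (d^2 + d - 15/4)/(d^3 - 7*d^2 + 36)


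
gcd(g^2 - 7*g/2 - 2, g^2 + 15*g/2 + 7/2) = g + 1/2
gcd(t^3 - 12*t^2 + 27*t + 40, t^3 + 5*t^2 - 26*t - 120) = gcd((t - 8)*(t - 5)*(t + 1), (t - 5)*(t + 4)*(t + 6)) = t - 5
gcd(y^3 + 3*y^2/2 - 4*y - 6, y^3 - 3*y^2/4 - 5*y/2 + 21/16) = y + 3/2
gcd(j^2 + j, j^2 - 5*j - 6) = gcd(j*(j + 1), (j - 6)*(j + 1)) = j + 1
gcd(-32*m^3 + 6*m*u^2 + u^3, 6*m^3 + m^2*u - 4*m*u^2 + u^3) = -2*m + u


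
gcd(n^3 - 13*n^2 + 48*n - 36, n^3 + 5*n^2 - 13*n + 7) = n - 1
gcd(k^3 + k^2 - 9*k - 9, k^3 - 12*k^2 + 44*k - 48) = 1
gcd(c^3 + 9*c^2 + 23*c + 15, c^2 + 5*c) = c + 5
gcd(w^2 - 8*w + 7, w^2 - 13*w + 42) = w - 7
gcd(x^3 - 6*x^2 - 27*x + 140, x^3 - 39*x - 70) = x^2 - 2*x - 35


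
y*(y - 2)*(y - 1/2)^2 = y^4 - 3*y^3 + 9*y^2/4 - y/2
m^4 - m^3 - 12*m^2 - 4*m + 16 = (m - 4)*(m - 1)*(m + 2)^2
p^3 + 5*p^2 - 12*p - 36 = (p - 3)*(p + 2)*(p + 6)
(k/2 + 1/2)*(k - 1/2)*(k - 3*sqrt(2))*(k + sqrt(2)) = k^4/2 - sqrt(2)*k^3 + k^3/4 - 13*k^2/4 - sqrt(2)*k^2/2 - 3*k/2 + sqrt(2)*k/2 + 3/2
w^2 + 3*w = w*(w + 3)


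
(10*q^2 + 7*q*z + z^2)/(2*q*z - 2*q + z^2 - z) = (5*q + z)/(z - 1)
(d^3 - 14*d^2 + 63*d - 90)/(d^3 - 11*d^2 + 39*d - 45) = (d - 6)/(d - 3)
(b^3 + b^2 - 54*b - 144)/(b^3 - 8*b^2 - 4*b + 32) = (b^2 + 9*b + 18)/(b^2 - 4)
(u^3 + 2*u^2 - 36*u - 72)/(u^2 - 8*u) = (u^3 + 2*u^2 - 36*u - 72)/(u*(u - 8))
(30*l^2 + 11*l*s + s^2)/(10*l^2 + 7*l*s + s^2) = (6*l + s)/(2*l + s)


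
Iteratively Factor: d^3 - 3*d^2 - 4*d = (d)*(d^2 - 3*d - 4) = d*(d + 1)*(d - 4)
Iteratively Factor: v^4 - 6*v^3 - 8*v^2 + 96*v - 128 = (v - 4)*(v^3 - 2*v^2 - 16*v + 32) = (v - 4)*(v - 2)*(v^2 - 16) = (v - 4)^2*(v - 2)*(v + 4)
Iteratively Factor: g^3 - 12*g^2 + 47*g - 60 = (g - 4)*(g^2 - 8*g + 15) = (g - 5)*(g - 4)*(g - 3)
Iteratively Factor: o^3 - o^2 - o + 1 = (o - 1)*(o^2 - 1) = (o - 1)^2*(o + 1)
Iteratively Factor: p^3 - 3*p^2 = (p - 3)*(p^2) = p*(p - 3)*(p)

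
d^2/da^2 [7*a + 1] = 0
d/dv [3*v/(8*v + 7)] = 21/(8*v + 7)^2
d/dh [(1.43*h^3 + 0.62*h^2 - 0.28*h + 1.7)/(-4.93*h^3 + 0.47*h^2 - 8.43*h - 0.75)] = (3.7287*h^4 - 26.8706*h^3 + 16.8305*h^2 - 2.528*h + 14.541)/(24.3049*h^6 - 4.6342*h^5 + 83.3407*h^4 - 0.529199999999999*h^3 + 70.3599*h^2 + 12.645*h + 0.5625)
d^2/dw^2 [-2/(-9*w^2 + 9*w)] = 4*(-w*(w - 1) + (2*w - 1)^2)/(9*w^3*(w - 1)^3)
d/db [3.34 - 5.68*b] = -5.68000000000000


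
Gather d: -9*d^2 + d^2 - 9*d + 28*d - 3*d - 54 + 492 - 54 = -8*d^2 + 16*d + 384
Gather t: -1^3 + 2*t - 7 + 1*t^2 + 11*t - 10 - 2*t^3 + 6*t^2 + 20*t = -2*t^3 + 7*t^2 + 33*t - 18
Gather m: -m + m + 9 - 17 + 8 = 0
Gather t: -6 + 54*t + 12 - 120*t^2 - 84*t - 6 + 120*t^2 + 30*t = 0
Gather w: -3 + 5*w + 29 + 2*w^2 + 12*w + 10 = 2*w^2 + 17*w + 36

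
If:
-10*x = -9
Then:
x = 9/10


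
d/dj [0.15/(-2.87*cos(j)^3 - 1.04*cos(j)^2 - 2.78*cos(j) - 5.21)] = (1.2915*sin(j)^2 - 0.312*cos(j) - 1.7085)*sin(j)/(2.87*cos(j)^3 + 1.04*cos(j)^2 + 2.78*cos(j) + 5.21)^2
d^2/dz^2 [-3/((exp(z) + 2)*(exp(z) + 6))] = 12*(-exp(3*z) - 6*exp(2*z) - 4*exp(z) + 24)*exp(z)/(exp(6*z) + 24*exp(5*z) + 228*exp(4*z) + 1088*exp(3*z) + 2736*exp(2*z) + 3456*exp(z) + 1728)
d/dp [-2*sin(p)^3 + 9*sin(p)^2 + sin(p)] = (-6*sin(p)^2 + 18*sin(p) + 1)*cos(p)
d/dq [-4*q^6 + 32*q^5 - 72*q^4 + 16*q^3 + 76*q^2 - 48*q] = -24*q^5 + 160*q^4 - 288*q^3 + 48*q^2 + 152*q - 48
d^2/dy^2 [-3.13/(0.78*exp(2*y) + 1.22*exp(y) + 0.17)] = (-3.13*(1.56*exp(y) + 1.22)*(3.12*exp(y) + 2.44)*exp(y) + (9.7656*exp(y) + 3.8186)*(0.78*exp(2*y) + 1.22*exp(y) + 0.17))*exp(y)/(0.78*exp(2*y) + 1.22*exp(y) + 0.17)^3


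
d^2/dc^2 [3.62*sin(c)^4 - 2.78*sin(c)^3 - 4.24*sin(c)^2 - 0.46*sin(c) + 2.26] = -57.92*sin(c)^4 + 25.02*sin(c)^3 + 60.4*sin(c)^2 - 16.22*sin(c) - 8.48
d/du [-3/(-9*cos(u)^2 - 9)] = 4*sin(2*u)/(3*(cos(2*u) + 3)^2)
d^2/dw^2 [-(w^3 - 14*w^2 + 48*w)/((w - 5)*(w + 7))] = 10*(-23*w^3 + 336*w^2 - 1743*w + 2758)/(w^6 + 6*w^5 - 93*w^4 - 412*w^3 + 3255*w^2 + 7350*w - 42875)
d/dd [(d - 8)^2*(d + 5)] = (d - 8)*(3*d + 2)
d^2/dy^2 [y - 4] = 0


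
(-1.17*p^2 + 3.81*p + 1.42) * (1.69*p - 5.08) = -1.9773*p^3 + 12.3825*p^2 - 16.955*p - 7.2136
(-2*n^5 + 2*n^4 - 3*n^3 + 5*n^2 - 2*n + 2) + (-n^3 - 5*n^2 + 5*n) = -2*n^5 + 2*n^4 - 4*n^3 + 3*n + 2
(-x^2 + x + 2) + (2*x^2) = x^2 + x + 2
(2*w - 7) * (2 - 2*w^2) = -4*w^3 + 14*w^2 + 4*w - 14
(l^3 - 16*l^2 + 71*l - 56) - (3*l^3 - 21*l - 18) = -2*l^3 - 16*l^2 + 92*l - 38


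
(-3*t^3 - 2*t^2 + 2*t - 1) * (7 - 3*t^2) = 9*t^5 + 6*t^4 - 27*t^3 - 11*t^2 + 14*t - 7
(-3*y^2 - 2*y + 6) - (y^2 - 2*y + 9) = -4*y^2 - 3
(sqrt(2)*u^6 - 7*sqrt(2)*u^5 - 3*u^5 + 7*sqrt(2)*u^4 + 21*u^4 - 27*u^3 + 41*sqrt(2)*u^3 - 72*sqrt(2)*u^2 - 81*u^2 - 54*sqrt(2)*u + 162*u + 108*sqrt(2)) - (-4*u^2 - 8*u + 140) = sqrt(2)*u^6 - 7*sqrt(2)*u^5 - 3*u^5 + 7*sqrt(2)*u^4 + 21*u^4 - 27*u^3 + 41*sqrt(2)*u^3 - 72*sqrt(2)*u^2 - 77*u^2 - 54*sqrt(2)*u + 170*u - 140 + 108*sqrt(2)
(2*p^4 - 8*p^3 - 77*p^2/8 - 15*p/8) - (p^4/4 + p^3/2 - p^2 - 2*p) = 7*p^4/4 - 17*p^3/2 - 69*p^2/8 + p/8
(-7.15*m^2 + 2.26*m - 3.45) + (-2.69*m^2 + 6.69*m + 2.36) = -9.84*m^2 + 8.95*m - 1.09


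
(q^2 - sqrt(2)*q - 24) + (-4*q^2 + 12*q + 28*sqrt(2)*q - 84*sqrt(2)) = -3*q^2 + 12*q + 27*sqrt(2)*q - 84*sqrt(2) - 24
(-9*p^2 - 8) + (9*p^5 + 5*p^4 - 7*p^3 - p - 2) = 9*p^5 + 5*p^4 - 7*p^3 - 9*p^2 - p - 10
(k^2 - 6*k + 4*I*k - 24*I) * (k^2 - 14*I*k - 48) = k^4 - 6*k^3 - 10*I*k^3 + 8*k^2 + 60*I*k^2 - 48*k - 192*I*k + 1152*I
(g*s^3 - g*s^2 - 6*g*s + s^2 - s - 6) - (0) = g*s^3 - g*s^2 - 6*g*s + s^2 - s - 6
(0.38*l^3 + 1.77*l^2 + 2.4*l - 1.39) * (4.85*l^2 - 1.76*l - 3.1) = 1.843*l^5 + 7.9157*l^4 + 7.3468*l^3 - 16.4525*l^2 - 4.9936*l + 4.309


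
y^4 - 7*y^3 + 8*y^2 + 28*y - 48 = (y - 4)*(y - 3)*(y - 2)*(y + 2)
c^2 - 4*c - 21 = (c - 7)*(c + 3)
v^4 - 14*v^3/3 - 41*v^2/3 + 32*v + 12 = (v - 6)*(v - 2)*(v + 1/3)*(v + 3)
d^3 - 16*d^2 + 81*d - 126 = (d - 7)*(d - 6)*(d - 3)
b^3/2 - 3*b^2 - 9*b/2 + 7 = (b/2 + 1)*(b - 7)*(b - 1)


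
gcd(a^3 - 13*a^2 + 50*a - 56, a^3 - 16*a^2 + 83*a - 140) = a^2 - 11*a + 28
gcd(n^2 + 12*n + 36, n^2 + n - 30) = n + 6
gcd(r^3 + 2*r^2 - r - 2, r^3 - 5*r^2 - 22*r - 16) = r^2 + 3*r + 2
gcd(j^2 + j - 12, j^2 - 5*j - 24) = 1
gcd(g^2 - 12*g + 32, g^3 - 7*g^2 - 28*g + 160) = g^2 - 12*g + 32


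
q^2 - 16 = (q - 4)*(q + 4)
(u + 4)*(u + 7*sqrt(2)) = u^2 + 4*u + 7*sqrt(2)*u + 28*sqrt(2)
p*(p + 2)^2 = p^3 + 4*p^2 + 4*p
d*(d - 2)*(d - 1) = d^3 - 3*d^2 + 2*d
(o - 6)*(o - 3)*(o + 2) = o^3 - 7*o^2 + 36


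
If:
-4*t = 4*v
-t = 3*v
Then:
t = 0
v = 0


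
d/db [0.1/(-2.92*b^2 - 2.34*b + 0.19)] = (0.584*b + 0.234)/(2.92*b^2 + 2.34*b - 0.19)^2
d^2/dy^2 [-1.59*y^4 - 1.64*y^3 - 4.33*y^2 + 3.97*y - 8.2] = -19.08*y^2 - 9.84*y - 8.66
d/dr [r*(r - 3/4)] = 2*r - 3/4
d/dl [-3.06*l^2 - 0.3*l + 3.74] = -6.12*l - 0.3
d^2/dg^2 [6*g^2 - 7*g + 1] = 12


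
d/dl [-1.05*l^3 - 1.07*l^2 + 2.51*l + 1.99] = -3.15*l^2 - 2.14*l + 2.51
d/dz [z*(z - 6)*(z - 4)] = 3*z^2 - 20*z + 24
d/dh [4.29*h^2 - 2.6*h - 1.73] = 8.58*h - 2.6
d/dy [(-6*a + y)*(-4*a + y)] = -10*a + 2*y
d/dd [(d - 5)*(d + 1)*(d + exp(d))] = (d - 5)*(d + 1)*(exp(d) + 1) + (d - 5)*(d + exp(d)) + (d + 1)*(d + exp(d))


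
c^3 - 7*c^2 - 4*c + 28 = (c - 7)*(c - 2)*(c + 2)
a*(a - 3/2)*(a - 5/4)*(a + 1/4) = a^4 - 5*a^3/2 + 19*a^2/16 + 15*a/32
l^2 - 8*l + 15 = (l - 5)*(l - 3)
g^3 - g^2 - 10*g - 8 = (g - 4)*(g + 1)*(g + 2)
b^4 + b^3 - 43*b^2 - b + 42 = (b - 6)*(b - 1)*(b + 1)*(b + 7)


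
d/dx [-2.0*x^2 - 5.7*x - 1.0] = -4.0*x - 5.7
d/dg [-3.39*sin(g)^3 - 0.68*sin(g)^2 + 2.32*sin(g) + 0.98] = (-10.17*sin(g)^2 - 1.36*sin(g) + 2.32)*cos(g)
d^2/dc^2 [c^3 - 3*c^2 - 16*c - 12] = 6*c - 6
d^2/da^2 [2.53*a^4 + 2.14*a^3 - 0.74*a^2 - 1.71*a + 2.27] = 30.36*a^2 + 12.84*a - 1.48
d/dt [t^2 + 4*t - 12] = 2*t + 4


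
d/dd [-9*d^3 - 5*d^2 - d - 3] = -27*d^2 - 10*d - 1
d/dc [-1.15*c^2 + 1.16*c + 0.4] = 1.16 - 2.3*c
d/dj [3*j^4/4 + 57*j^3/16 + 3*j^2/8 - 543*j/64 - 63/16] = 3*j^3 + 171*j^2/16 + 3*j/4 - 543/64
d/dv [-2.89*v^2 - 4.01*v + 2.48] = -5.78*v - 4.01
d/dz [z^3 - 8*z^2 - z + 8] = 3*z^2 - 16*z - 1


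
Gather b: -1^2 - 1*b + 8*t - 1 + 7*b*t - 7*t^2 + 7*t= b*(7*t - 1) - 7*t^2 + 15*t - 2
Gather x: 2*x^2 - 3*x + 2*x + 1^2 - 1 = 2*x^2 - x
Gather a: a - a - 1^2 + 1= 0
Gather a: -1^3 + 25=24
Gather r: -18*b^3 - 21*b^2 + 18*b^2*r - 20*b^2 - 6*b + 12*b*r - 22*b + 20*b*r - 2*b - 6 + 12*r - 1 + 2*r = -18*b^3 - 41*b^2 - 30*b + r*(18*b^2 + 32*b + 14) - 7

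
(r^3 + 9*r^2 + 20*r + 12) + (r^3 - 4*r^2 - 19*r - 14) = 2*r^3 + 5*r^2 + r - 2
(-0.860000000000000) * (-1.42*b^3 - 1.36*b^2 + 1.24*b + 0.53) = 1.2212*b^3 + 1.1696*b^2 - 1.0664*b - 0.4558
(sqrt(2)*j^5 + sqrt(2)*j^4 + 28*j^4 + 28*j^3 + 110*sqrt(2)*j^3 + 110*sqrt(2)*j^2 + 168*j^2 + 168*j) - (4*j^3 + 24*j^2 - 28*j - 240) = sqrt(2)*j^5 + sqrt(2)*j^4 + 28*j^4 + 24*j^3 + 110*sqrt(2)*j^3 + 144*j^2 + 110*sqrt(2)*j^2 + 196*j + 240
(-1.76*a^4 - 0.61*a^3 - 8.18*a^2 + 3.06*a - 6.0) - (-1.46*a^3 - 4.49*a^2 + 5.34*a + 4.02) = -1.76*a^4 + 0.85*a^3 - 3.69*a^2 - 2.28*a - 10.02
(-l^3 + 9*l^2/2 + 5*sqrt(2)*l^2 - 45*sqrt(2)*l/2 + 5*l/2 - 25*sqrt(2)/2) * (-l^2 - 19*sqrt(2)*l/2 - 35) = l^5 - 9*l^4/2 + 9*sqrt(2)*l^4/2 - 125*l^3/2 - 81*sqrt(2)*l^3/4 - 745*sqrt(2)*l^2/4 + 270*l^2 + 150*l + 1575*sqrt(2)*l/2 + 875*sqrt(2)/2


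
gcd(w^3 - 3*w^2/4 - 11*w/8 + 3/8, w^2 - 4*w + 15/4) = w - 3/2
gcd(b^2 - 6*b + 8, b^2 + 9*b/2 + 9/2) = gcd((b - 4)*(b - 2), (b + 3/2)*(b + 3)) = 1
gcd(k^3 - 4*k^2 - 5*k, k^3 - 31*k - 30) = k + 1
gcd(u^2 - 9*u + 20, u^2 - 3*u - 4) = u - 4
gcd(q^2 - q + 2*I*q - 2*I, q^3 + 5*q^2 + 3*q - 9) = q - 1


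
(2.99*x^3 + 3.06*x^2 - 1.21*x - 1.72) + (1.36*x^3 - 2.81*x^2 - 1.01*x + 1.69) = 4.35*x^3 + 0.25*x^2 - 2.22*x - 0.03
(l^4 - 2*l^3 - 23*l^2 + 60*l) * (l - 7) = l^5 - 9*l^4 - 9*l^3 + 221*l^2 - 420*l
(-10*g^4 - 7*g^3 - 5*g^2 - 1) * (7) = -70*g^4 - 49*g^3 - 35*g^2 - 7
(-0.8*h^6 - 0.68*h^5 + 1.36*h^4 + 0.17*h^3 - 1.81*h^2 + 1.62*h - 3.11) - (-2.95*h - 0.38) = -0.8*h^6 - 0.68*h^5 + 1.36*h^4 + 0.17*h^3 - 1.81*h^2 + 4.57*h - 2.73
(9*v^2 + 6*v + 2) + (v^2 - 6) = 10*v^2 + 6*v - 4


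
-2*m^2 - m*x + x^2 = (-2*m + x)*(m + x)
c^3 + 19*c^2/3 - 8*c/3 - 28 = (c - 2)*(c + 7/3)*(c + 6)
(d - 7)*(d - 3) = d^2 - 10*d + 21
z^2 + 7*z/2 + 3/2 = (z + 1/2)*(z + 3)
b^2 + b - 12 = (b - 3)*(b + 4)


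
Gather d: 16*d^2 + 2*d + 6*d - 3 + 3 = 16*d^2 + 8*d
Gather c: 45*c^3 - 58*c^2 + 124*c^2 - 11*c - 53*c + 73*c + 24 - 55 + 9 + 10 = 45*c^3 + 66*c^2 + 9*c - 12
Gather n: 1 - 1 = 0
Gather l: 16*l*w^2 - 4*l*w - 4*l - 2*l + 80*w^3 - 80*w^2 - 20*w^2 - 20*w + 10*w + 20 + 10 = l*(16*w^2 - 4*w - 6) + 80*w^3 - 100*w^2 - 10*w + 30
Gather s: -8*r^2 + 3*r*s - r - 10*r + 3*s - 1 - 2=-8*r^2 - 11*r + s*(3*r + 3) - 3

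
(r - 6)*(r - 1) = r^2 - 7*r + 6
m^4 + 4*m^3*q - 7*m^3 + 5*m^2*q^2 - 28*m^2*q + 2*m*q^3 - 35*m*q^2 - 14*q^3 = (m - 7)*(m + q)^2*(m + 2*q)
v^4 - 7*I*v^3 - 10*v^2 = v^2*(v - 5*I)*(v - 2*I)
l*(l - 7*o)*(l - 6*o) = l^3 - 13*l^2*o + 42*l*o^2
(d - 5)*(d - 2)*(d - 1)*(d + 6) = d^4 - 2*d^3 - 31*d^2 + 92*d - 60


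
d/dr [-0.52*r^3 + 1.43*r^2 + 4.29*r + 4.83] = -1.56*r^2 + 2.86*r + 4.29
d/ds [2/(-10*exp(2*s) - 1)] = 40*exp(2*s)/(10*exp(2*s) + 1)^2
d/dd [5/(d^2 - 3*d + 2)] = 5*(3 - 2*d)/(d^2 - 3*d + 2)^2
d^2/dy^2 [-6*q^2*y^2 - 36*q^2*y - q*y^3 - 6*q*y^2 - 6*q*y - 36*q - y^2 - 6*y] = -12*q^2 - 6*q*y - 12*q - 2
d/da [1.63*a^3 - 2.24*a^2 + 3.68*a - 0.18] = 4.89*a^2 - 4.48*a + 3.68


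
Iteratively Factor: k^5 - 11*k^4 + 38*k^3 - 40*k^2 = (k)*(k^4 - 11*k^3 + 38*k^2 - 40*k) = k*(k - 2)*(k^3 - 9*k^2 + 20*k) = k*(k - 5)*(k - 2)*(k^2 - 4*k) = k^2*(k - 5)*(k - 2)*(k - 4)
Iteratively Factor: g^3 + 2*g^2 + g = (g)*(g^2 + 2*g + 1) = g*(g + 1)*(g + 1)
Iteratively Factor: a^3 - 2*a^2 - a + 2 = (a + 1)*(a^2 - 3*a + 2) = (a - 2)*(a + 1)*(a - 1)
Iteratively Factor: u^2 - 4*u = (u)*(u - 4)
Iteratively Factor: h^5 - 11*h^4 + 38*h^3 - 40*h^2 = (h)*(h^4 - 11*h^3 + 38*h^2 - 40*h) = h*(h - 4)*(h^3 - 7*h^2 + 10*h) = h*(h - 5)*(h - 4)*(h^2 - 2*h) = h^2*(h - 5)*(h - 4)*(h - 2)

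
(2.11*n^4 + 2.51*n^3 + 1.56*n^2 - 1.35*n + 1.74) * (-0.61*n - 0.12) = -1.2871*n^5 - 1.7843*n^4 - 1.2528*n^3 + 0.6363*n^2 - 0.8994*n - 0.2088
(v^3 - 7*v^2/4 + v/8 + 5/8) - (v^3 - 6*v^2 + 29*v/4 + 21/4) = 17*v^2/4 - 57*v/8 - 37/8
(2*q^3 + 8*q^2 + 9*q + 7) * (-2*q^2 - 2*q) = -4*q^5 - 20*q^4 - 34*q^3 - 32*q^2 - 14*q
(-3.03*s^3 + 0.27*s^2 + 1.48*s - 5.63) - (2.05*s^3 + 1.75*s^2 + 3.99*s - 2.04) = -5.08*s^3 - 1.48*s^2 - 2.51*s - 3.59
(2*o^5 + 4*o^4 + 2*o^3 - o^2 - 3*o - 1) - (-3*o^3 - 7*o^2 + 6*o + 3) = 2*o^5 + 4*o^4 + 5*o^3 + 6*o^2 - 9*o - 4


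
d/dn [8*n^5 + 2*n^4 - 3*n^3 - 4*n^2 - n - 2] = 40*n^4 + 8*n^3 - 9*n^2 - 8*n - 1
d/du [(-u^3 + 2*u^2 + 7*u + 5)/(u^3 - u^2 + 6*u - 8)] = (-u^4 - 26*u^3 + 28*u^2 - 22*u - 86)/(u^6 - 2*u^5 + 13*u^4 - 28*u^3 + 52*u^2 - 96*u + 64)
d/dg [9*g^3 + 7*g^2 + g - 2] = 27*g^2 + 14*g + 1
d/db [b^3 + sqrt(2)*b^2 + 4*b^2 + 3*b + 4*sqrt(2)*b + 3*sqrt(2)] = 3*b^2 + 2*sqrt(2)*b + 8*b + 3 + 4*sqrt(2)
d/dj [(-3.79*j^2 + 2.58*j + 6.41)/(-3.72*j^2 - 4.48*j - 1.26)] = (26.5768*j^2 + 57.2412*j + 25.466)/(13.8384*j^4 + 33.3312*j^3 + 29.4448*j^2 + 11.2896*j + 1.5876)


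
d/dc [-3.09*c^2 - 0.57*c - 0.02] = -6.18*c - 0.57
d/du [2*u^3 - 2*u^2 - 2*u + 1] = 6*u^2 - 4*u - 2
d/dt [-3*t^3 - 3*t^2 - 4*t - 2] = -9*t^2 - 6*t - 4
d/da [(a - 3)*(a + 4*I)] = 2*a - 3 + 4*I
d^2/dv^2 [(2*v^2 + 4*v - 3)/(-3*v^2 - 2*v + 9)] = 6*(-8*v^3 - 27*v^2 - 90*v - 47)/(27*v^6 + 54*v^5 - 207*v^4 - 316*v^3 + 621*v^2 + 486*v - 729)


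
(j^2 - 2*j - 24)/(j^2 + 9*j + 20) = (j - 6)/(j + 5)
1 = 1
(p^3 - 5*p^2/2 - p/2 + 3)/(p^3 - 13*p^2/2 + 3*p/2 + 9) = (p - 2)/(p - 6)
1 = 1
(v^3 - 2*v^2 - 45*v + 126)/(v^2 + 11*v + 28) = (v^2 - 9*v + 18)/(v + 4)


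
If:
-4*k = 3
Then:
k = -3/4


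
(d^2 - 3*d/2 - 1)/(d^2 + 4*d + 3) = (d^2 - 3*d/2 - 1)/(d^2 + 4*d + 3)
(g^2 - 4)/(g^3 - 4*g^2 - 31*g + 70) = (g + 2)/(g^2 - 2*g - 35)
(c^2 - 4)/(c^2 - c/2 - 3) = 2*(c + 2)/(2*c + 3)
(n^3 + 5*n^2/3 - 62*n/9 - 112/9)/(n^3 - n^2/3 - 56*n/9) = (n + 2)/n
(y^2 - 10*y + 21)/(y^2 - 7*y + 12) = (y - 7)/(y - 4)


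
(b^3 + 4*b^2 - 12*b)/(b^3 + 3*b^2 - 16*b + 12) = b/(b - 1)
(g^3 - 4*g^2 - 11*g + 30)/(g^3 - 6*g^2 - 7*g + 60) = (g - 2)/(g - 4)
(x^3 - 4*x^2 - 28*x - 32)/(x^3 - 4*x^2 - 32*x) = (x^2 + 4*x + 4)/(x*(x + 4))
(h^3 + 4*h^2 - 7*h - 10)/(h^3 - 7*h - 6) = (h^2 + 3*h - 10)/(h^2 - h - 6)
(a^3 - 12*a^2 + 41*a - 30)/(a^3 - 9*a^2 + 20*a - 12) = (a - 5)/(a - 2)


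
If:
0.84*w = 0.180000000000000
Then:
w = 0.21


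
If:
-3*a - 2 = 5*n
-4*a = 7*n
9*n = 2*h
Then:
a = -14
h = 36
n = 8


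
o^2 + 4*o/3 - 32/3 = (o - 8/3)*(o + 4)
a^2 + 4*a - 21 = (a - 3)*(a + 7)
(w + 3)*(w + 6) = w^2 + 9*w + 18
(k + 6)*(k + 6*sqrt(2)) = k^2 + 6*k + 6*sqrt(2)*k + 36*sqrt(2)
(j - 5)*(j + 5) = j^2 - 25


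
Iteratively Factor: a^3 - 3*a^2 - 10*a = (a - 5)*(a^2 + 2*a) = (a - 5)*(a + 2)*(a)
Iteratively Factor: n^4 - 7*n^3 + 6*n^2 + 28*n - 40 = (n + 2)*(n^3 - 9*n^2 + 24*n - 20) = (n - 5)*(n + 2)*(n^2 - 4*n + 4) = (n - 5)*(n - 2)*(n + 2)*(n - 2)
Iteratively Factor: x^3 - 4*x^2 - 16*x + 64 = (x + 4)*(x^2 - 8*x + 16) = (x - 4)*(x + 4)*(x - 4)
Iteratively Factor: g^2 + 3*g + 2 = (g + 1)*(g + 2)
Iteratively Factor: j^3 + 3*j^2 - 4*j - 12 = (j - 2)*(j^2 + 5*j + 6) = (j - 2)*(j + 2)*(j + 3)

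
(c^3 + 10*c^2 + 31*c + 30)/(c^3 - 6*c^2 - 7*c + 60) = (c^2 + 7*c + 10)/(c^2 - 9*c + 20)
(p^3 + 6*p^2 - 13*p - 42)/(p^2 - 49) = (p^2 - p - 6)/(p - 7)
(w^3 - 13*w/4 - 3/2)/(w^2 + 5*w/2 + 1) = (w^2 - w/2 - 3)/(w + 2)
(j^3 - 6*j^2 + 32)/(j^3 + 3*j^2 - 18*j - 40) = (j - 4)/(j + 5)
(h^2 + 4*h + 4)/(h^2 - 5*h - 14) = (h + 2)/(h - 7)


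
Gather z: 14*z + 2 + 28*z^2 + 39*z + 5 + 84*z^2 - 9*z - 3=112*z^2 + 44*z + 4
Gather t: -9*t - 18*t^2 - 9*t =-18*t^2 - 18*t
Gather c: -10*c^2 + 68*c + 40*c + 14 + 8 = -10*c^2 + 108*c + 22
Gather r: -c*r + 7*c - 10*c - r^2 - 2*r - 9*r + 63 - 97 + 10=-3*c - r^2 + r*(-c - 11) - 24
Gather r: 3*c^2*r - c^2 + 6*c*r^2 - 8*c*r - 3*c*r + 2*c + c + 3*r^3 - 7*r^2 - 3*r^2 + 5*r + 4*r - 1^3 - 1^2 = -c^2 + 3*c + 3*r^3 + r^2*(6*c - 10) + r*(3*c^2 - 11*c + 9) - 2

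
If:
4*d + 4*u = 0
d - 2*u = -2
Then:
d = -2/3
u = 2/3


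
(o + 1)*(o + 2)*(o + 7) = o^3 + 10*o^2 + 23*o + 14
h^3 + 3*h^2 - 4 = (h - 1)*(h + 2)^2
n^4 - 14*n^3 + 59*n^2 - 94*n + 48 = (n - 8)*(n - 3)*(n - 2)*(n - 1)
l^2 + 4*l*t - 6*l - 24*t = (l - 6)*(l + 4*t)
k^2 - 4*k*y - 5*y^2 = (k - 5*y)*(k + y)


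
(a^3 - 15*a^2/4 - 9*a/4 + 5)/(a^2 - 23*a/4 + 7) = (4*a^2 + a - 5)/(4*a - 7)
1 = 1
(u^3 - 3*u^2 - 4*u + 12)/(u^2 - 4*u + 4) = (u^2 - u - 6)/(u - 2)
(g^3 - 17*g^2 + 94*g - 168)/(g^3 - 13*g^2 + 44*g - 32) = (g^2 - 13*g + 42)/(g^2 - 9*g + 8)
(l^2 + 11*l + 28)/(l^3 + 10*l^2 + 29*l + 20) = (l + 7)/(l^2 + 6*l + 5)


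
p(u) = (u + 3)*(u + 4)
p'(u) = 2*u + 7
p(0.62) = 16.72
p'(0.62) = 8.24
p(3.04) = 42.52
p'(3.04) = 13.08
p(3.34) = 46.54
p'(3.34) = 13.68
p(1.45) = 24.25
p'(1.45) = 9.90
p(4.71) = 67.15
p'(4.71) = 16.42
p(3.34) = 46.54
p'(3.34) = 13.68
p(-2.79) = 0.25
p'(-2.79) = 1.42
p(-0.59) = 8.22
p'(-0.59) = 5.82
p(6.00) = 90.00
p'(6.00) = 19.00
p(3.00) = 42.00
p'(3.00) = 13.00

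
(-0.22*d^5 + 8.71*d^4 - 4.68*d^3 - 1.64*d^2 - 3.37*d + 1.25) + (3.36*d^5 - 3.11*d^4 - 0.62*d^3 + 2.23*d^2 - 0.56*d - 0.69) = 3.14*d^5 + 5.6*d^4 - 5.3*d^3 + 0.59*d^2 - 3.93*d + 0.56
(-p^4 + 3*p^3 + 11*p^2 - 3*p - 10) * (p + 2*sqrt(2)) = -p^5 - 2*sqrt(2)*p^4 + 3*p^4 + 6*sqrt(2)*p^3 + 11*p^3 - 3*p^2 + 22*sqrt(2)*p^2 - 10*p - 6*sqrt(2)*p - 20*sqrt(2)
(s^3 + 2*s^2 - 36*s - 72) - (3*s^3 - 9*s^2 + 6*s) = -2*s^3 + 11*s^2 - 42*s - 72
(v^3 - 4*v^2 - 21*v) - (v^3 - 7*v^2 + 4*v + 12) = 3*v^2 - 25*v - 12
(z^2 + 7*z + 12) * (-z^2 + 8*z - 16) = -z^4 + z^3 + 28*z^2 - 16*z - 192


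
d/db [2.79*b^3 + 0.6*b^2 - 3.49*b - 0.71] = 8.37*b^2 + 1.2*b - 3.49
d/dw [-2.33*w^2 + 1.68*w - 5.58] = 1.68 - 4.66*w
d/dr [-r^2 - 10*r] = -2*r - 10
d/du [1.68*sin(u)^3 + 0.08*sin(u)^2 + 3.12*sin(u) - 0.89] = (5.04*sin(u)^2 + 0.16*sin(u) + 3.12)*cos(u)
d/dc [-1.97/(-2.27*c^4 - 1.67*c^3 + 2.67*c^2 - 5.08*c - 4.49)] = (-17.8876*c^3 - 9.8697*c^2 + 10.5198*c - 10.0076)/(2.27*c^4 + 1.67*c^3 - 2.67*c^2 + 5.08*c + 4.49)^2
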